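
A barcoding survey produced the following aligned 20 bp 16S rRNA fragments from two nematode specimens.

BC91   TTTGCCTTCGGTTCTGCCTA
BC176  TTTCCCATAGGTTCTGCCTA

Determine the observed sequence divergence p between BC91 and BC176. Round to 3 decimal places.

0.150

The sequences differ at positions 4 (G/C), 7 (T/A), 9 (C/A).
There are 3 differences over 20 sites, so p = 3/20 = 0.150.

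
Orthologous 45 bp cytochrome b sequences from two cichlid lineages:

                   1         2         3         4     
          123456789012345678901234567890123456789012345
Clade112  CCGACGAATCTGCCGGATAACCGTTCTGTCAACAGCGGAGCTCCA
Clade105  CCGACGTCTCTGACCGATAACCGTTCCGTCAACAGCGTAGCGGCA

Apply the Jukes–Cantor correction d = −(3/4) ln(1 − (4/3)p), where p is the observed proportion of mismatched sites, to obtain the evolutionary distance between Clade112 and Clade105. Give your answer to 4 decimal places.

Differing sites — 7:A/T; 8:A/C; 13:C/A; 15:G/C; 27:T/C; 38:G/T; 42:T/G; 43:C/G.
p = 8/45 = 0.177778.
d = −0.75 · ln(1 − (4/3)·0.177778) = −0.75 · ln(0.762963) = −0.75 · (-0.270546) = 0.2029.

0.2029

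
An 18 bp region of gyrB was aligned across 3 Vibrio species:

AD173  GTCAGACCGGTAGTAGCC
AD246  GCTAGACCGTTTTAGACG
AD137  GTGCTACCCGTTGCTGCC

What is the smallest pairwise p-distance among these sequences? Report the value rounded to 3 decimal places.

0.389

Pairwise Hamming distances:
  AD173 vs AD246: 9
  AD173 vs AD137: 7
  AD246 vs AD137: 11
The smallest is 7 mismatches, between AD173 and AD137; p = 7/18 = 0.389.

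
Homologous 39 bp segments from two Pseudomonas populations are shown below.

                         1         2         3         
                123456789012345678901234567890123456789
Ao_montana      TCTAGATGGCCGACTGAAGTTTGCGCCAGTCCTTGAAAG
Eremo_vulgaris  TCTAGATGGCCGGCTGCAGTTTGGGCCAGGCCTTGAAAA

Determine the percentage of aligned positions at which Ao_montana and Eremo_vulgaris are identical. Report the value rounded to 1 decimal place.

87.2%

Differing sites — 13:A/G; 17:A/C; 24:C/G; 30:T/G; 39:G/A.
34 of the 39 sites match, so the percent identity is 34/39 × 100 = 87.2%.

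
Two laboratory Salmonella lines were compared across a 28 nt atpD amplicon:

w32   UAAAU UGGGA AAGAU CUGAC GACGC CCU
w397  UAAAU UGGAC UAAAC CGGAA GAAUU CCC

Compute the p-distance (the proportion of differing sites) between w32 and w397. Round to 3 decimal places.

0.393

Differing sites — 9:G/A; 10:A/C; 11:A/U; 13:G/A; 15:U/C; 17:U/G; 20:C/A; 23:C/A; 24:G/U; 25:C/U; 28:U/C.
There are 11 differences over 28 sites, so p = 11/28 = 0.393.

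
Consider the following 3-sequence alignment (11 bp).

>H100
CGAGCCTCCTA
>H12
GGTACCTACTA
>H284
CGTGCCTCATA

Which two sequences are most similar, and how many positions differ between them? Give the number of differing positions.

Pairwise Hamming distances:
  H100 vs H12: 4
  H100 vs H284: 2
  H12 vs H284: 4
The smallest is 2, between H100 and H284.

2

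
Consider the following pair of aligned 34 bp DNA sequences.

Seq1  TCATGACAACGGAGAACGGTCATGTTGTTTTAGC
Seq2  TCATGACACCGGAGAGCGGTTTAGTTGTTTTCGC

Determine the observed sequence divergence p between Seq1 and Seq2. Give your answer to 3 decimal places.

Mismatches occur at site 9 (A→C), site 16 (A→G), site 21 (C→T), site 22 (A→T), site 23 (T→A), site 32 (A→C).
There are 6 differences over 34 sites, so p = 6/34 = 0.176.

0.176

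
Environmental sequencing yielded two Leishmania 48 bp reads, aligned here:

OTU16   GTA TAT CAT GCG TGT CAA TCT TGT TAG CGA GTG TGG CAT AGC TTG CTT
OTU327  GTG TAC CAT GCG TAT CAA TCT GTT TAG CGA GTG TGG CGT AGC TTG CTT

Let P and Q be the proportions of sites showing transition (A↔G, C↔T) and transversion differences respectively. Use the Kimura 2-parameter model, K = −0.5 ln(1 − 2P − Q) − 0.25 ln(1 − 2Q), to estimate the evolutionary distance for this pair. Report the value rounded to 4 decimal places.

Mismatches occur at site 3 (A→G, transition), site 6 (T→C, transition), site 14 (G→A, transition), site 22 (T→G, transversion), site 23 (G→T, transversion), site 38 (A→G, transition).
Of the 6 differences, 4 transitions and 2 transversions over 48 sites: P = 4/48 = 0.083333, Q = 2/48 = 0.041667.
d = −0.5·ln(0.791667) − 0.25·ln(0.916666) = −0.5·(-0.233614) − 0.25·(-0.087012) = 0.1386.

0.1386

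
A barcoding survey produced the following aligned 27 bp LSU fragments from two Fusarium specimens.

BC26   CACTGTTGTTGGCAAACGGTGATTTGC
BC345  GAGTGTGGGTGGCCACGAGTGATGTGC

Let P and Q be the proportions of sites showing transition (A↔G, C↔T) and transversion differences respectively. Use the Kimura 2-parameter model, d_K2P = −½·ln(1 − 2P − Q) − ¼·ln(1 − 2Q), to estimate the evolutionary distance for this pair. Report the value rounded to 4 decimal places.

0.4558

The sequences differ at positions 1 (C/G, transversion), 3 (C/G, transversion), 7 (T/G, transversion), 9 (T/G, transversion), 14 (A/C, transversion), 16 (A/C, transversion), 17 (C/G, transversion), 18 (G/A, transition), 24 (T/G, transversion).
Of the 9 differences, 1 transition and 8 transversions over 27 sites: P = 1/27 = 0.037037, Q = 8/27 = 0.296296.
d = −0.5·ln(0.629630) − 0.25·ln(0.407408) = −0.5·(-0.462623) − 0.25·(-0.897940) = 0.4558.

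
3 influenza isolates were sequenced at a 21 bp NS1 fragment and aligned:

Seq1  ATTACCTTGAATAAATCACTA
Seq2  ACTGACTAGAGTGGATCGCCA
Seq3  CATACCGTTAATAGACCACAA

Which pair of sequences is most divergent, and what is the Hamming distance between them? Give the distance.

12

Pairwise Hamming distances:
  Seq1 vs Seq2: 9
  Seq1 vs Seq3: 7
  Seq2 vs Seq3: 12
The largest is 12, between Seq2 and Seq3.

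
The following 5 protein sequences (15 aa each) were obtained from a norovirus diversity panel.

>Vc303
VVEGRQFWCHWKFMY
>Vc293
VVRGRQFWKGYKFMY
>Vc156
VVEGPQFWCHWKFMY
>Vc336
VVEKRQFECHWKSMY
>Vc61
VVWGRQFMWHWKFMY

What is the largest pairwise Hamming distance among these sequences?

Pairwise Hamming distances:
  Vc303 vs Vc293: 4
  Vc303 vs Vc156: 1
  Vc303 vs Vc336: 3
  Vc303 vs Vc61: 3
  Vc293 vs Vc156: 5
  Vc293 vs Vc336: 7
  Vc293 vs Vc61: 5
  Vc156 vs Vc336: 4
  Vc156 vs Vc61: 4
  Vc336 vs Vc61: 5
The largest is 7, between Vc293 and Vc336.

7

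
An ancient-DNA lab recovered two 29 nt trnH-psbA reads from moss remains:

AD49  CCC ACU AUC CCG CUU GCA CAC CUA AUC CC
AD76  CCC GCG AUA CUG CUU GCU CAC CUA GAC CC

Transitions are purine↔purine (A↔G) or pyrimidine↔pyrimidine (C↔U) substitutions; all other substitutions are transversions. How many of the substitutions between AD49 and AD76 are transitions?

3

Differing sites — 4:A/G (Ti); 6:U/G (Tv); 9:C/A (Tv); 11:C/U (Ti); 18:A/U (Tv); 25:A/G (Ti); 26:U/A (Tv).
Of the 7 differences, 3 transitions and 4 transversions, so the answer is 3.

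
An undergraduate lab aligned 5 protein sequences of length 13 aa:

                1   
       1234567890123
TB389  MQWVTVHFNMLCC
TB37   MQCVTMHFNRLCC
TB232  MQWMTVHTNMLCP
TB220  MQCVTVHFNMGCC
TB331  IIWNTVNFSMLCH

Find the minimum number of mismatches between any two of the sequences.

2

Pairwise Hamming distances:
  TB389 vs TB37: 3
  TB389 vs TB232: 3
  TB389 vs TB220: 2
  TB389 vs TB331: 6
  TB37 vs TB232: 6
  TB37 vs TB220: 3
  TB37 vs TB331: 9
  TB232 vs TB220: 5
  TB232 vs TB331: 7
  TB220 vs TB331: 8
The smallest is 2, between TB389 and TB220.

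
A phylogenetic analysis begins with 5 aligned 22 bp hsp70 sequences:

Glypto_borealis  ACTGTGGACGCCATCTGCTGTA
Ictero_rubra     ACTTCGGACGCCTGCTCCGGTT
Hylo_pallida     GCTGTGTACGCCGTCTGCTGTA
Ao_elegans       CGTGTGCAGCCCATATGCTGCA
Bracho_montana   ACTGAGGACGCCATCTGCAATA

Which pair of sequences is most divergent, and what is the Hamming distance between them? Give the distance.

Pairwise Hamming distances:
  Glypto_borealis vs Ictero_rubra: 7
  Glypto_borealis vs Hylo_pallida: 3
  Glypto_borealis vs Ao_elegans: 7
  Glypto_borealis vs Bracho_montana: 3
  Ictero_rubra vs Hylo_pallida: 9
  Ictero_rubra vs Ao_elegans: 14
  Ictero_rubra vs Bracho_montana: 8
  Hylo_pallida vs Ao_elegans: 8
  Hylo_pallida vs Bracho_montana: 6
  Ao_elegans vs Bracho_montana: 10
The largest is 14, between Ictero_rubra and Ao_elegans.

14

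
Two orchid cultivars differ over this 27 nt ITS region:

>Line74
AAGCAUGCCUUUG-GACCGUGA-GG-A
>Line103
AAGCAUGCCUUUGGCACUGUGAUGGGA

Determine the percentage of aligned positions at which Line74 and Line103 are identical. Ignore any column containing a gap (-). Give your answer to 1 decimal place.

Excluding the 3 gap columns leaves 24 comparable sites.
Differing sites — 15:G/C; 18:C/U.
22 of the 24 comparable sites match, so the percent identity is 22/24 × 100 = 91.7%.

91.7%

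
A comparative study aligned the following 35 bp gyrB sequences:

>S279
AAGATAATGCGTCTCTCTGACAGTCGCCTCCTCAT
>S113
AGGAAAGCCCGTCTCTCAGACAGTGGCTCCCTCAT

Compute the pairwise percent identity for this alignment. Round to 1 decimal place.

The sequences differ at positions 2 (A/G), 5 (T/A), 7 (A/G), 8 (T/C), 9 (G/C), 18 (T/A), 25 (C/G), 28 (C/T), 29 (T/C).
26 of the 35 sites match, so the percent identity is 26/35 × 100 = 74.3%.

74.3%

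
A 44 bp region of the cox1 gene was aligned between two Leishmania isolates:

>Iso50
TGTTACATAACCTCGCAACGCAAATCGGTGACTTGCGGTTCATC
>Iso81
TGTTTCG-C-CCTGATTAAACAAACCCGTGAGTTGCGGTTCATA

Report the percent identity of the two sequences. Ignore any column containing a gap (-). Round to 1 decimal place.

69.0%

Excluding the 2 gap columns leaves 42 comparable sites.
The sequences differ at positions 5 (A/T), 7 (A/G), 9 (A/C), 14 (C/G), 15 (G/A), 16 (C/T), 17 (A/T), 19 (C/A), 20 (G/A), 25 (T/C), 27 (G/C), 32 (C/G), 44 (C/A).
29 of the 42 comparable sites match, so the percent identity is 29/42 × 100 = 69.0%.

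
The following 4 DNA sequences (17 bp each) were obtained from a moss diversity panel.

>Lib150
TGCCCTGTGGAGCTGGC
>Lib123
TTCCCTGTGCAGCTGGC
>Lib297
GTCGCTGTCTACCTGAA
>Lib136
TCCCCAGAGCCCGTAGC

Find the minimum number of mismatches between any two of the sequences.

Pairwise Hamming distances:
  Lib150 vs Lib123: 2
  Lib150 vs Lib297: 8
  Lib150 vs Lib136: 8
  Lib123 vs Lib297: 7
  Lib123 vs Lib136: 7
  Lib297 vs Lib136: 12
The smallest is 2, between Lib150 and Lib123.

2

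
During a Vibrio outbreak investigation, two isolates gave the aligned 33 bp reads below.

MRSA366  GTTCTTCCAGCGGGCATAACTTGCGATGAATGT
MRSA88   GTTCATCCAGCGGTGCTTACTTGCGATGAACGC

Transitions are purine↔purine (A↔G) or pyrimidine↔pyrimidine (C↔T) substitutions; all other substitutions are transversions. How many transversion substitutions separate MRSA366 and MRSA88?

5

The sequences differ at positions 5 (T/A, transversion), 14 (G/T, transversion), 15 (C/G, transversion), 16 (A/C, transversion), 18 (A/T, transversion), 31 (T/C, transition), 33 (T/C, transition).
Of the 7 differences, 2 transitions and 5 transversions, so the answer is 5.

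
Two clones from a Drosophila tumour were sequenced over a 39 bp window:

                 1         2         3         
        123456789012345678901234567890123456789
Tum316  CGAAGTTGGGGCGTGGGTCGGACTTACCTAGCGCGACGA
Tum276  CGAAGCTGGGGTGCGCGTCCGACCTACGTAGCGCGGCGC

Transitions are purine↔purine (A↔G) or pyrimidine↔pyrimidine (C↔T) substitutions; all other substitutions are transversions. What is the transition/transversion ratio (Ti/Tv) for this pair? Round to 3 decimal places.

1.250

Differing sites — 6:T/C (Ti); 12:C/T (Ti); 14:T/C (Ti); 16:G/C (Tv); 20:G/C (Tv); 24:T/C (Ti); 28:C/G (Tv); 36:A/G (Ti); 39:A/C (Tv).
Of the 9 differences, 5 transitions and 4 transversions, so Ti/Tv = 5/4 = 1.250.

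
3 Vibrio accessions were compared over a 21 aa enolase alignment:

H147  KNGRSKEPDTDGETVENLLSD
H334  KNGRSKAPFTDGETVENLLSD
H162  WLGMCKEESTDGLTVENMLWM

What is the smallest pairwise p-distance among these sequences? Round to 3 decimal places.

Pairwise Hamming distances:
  H147 vs H334: 2
  H147 vs H162: 10
  H334 vs H162: 11
The smallest is 2 mismatches, between H147 and H334; p = 2/21 = 0.095.

0.095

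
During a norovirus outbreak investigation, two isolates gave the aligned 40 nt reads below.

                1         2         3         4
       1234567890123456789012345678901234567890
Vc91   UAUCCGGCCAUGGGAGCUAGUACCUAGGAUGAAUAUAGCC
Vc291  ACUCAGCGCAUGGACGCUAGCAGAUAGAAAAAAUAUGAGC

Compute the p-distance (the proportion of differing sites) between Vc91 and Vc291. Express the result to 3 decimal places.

The sequences differ at positions 1 (U/A), 2 (A/C), 5 (C/A), 7 (G/C), 8 (C/G), 14 (G/A), 15 (A/C), 21 (U/C), 23 (C/G), 24 (C/A), 28 (G/A), 30 (U/A), 31 (G/A), 37 (A/G), 38 (G/A), 39 (C/G).
There are 16 differences over 40 sites, so p = 16/40 = 0.400.

0.400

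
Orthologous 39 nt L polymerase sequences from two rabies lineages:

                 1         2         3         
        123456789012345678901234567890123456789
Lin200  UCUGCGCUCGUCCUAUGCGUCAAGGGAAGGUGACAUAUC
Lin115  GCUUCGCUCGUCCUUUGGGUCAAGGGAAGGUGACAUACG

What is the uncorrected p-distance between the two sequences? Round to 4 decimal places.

Mismatches occur at site 1 (U/G), site 4 (G/U), site 15 (A/U), site 18 (C/G), site 38 (U/C), site 39 (C/G).
There are 6 differences over 39 sites, so p = 6/39 = 0.1538.

0.1538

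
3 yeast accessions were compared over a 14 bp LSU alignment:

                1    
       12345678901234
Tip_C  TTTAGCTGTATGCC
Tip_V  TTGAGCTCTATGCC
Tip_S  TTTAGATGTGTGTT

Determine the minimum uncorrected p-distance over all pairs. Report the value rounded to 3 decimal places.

Pairwise Hamming distances:
  Tip_C vs Tip_V: 2
  Tip_C vs Tip_S: 4
  Tip_V vs Tip_S: 6
The smallest is 2 mismatches, between Tip_C and Tip_V; p = 2/14 = 0.143.

0.143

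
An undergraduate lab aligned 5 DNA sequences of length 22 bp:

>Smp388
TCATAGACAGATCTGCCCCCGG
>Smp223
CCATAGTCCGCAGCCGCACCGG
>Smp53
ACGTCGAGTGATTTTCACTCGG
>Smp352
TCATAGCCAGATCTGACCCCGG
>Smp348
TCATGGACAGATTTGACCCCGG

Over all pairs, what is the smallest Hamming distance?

2

Pairwise Hamming distances:
  Smp388 vs Smp223: 10
  Smp388 vs Smp53: 9
  Smp388 vs Smp352: 2
  Smp388 vs Smp348: 3
  Smp223 vs Smp53: 15
  Smp223 vs Smp352: 10
  Smp223 vs Smp348: 11
  Smp53 vs Smp352: 11
  Smp53 vs Smp348: 9
  Smp352 vs Smp348: 3
The smallest is 2, between Smp388 and Smp352.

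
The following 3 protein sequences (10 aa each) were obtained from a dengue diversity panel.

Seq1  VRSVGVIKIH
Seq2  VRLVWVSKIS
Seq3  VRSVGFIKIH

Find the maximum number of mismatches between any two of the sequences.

5

Pairwise Hamming distances:
  Seq1 vs Seq2: 4
  Seq1 vs Seq3: 1
  Seq2 vs Seq3: 5
The largest is 5, between Seq2 and Seq3.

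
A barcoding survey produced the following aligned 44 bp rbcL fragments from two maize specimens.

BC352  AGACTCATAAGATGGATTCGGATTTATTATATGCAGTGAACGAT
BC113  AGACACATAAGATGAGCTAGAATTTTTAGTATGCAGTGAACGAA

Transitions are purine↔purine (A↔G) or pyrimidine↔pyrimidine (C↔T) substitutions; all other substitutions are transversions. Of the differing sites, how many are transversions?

5

Mismatches occur at site 5 (T↔A, transversion), site 15 (G↔A, transition), site 16 (A↔G, transition), site 17 (T↔C, transition), site 19 (C↔A, transversion), site 21 (G↔A, transition), site 26 (A↔T, transversion), site 28 (T↔A, transversion), site 29 (A↔G, transition), site 44 (T↔A, transversion).
Of the 10 differences, 5 transitions and 5 transversions, so the answer is 5.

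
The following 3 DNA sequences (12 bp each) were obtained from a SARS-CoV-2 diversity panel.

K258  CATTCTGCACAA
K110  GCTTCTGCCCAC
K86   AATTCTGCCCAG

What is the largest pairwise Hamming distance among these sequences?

Pairwise Hamming distances:
  K258 vs K110: 4
  K258 vs K86: 3
  K110 vs K86: 3
The largest is 4, between K258 and K110.

4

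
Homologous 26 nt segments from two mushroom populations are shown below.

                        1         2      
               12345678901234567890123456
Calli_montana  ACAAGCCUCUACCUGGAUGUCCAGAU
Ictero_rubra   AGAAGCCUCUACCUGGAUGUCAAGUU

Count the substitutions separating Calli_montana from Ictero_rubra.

3

Differing sites — 2:C/G; 22:C/A; 25:A/U.
That gives 3 mismatches out of 26 aligned sites, so the Hamming distance is 3.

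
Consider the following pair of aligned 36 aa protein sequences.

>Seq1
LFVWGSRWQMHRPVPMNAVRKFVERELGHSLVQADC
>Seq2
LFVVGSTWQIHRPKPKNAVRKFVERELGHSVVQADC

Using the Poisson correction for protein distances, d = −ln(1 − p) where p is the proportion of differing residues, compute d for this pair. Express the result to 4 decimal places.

Differing sites — 4:W/V; 7:R/T; 10:M/I; 14:V/K; 16:M/K; 31:L/V.
p = 6/36 = 0.166667.
d = −ln(1 − 0.166667) = −ln(0.833333) = 0.1823.

0.1823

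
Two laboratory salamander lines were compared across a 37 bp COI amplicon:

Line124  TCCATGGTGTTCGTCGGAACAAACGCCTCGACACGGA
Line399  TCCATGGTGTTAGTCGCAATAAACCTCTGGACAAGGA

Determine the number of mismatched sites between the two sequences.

7

The sequences differ at positions 12 (C/A), 17 (G/C), 20 (C/T), 25 (G/C), 26 (C/T), 29 (C/G), 34 (C/A).
That gives 7 mismatches out of 37 aligned sites, so the Hamming distance is 7.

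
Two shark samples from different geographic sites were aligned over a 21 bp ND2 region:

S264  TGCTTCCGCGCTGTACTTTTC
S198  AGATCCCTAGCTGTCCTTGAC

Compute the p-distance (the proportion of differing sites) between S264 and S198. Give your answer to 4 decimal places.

0.3810

Mismatches occur at site 1 (T↔A), site 3 (C↔A), site 5 (T↔C), site 8 (G↔T), site 9 (C↔A), site 15 (A↔C), site 19 (T↔G), site 20 (T↔A).
There are 8 differences over 21 sites, so p = 8/21 = 0.3810.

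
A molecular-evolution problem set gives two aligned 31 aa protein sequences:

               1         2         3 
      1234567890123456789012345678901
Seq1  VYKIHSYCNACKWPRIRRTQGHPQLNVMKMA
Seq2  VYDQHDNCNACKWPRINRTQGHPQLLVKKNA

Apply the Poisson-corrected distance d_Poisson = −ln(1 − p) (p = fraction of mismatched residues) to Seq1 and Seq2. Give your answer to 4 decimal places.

Mismatches occur at site 3 (K/D), site 4 (I/Q), site 6 (S/D), site 7 (Y/N), site 17 (R/N), site 26 (N/L), site 28 (M/K), site 30 (M/N).
p = 8/31 = 0.258065.
d = −ln(1 − 0.258065) = −ln(0.741935) = 0.2985.

0.2985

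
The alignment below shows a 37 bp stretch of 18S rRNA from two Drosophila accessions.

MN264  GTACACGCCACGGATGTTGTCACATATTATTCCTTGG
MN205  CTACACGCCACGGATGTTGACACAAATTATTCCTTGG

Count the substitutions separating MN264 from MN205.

3

Differing sites — 1:G/C; 20:T/A; 25:T/A.
That gives 3 mismatches out of 37 aligned sites, so the Hamming distance is 3.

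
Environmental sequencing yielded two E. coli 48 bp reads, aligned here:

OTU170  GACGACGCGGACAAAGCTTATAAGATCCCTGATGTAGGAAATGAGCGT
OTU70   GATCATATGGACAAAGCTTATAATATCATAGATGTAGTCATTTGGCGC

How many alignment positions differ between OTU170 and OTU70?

15

Differing sites — 3:C/T; 4:G/C; 6:C/T; 7:G/A; 8:C/T; 24:G/T; 28:C/A; 29:C/T; 30:T/A; 38:G/T; 39:A/C; 41:A/T; 43:G/T; 44:A/G; 48:T/C.
That gives 15 mismatches out of 48 aligned sites, so the Hamming distance is 15.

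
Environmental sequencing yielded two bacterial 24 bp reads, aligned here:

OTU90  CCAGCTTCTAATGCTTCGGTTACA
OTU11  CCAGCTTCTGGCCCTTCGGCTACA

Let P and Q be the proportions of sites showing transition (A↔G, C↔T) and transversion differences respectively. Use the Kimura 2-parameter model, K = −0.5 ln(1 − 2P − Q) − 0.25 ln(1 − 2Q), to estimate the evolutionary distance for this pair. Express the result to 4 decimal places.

Mismatches occur at site 10 (A/G, transition), site 11 (A/G, transition), site 12 (T/C, transition), site 13 (G/C, transversion), site 20 (T/C, transition).
Of the 5 differences, 4 transitions and 1 transversion over 24 sites: P = 4/24 = 0.166667, Q = 1/24 = 0.041667.
d = −0.5·ln(0.624999) − 0.25·ln(0.916666) = −0.5·(-0.470005) − 0.25·(-0.087012) = 0.2568.

0.2568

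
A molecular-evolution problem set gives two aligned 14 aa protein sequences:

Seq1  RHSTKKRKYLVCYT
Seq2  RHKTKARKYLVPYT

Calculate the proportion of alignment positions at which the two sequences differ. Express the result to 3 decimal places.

0.214

The sequences differ at positions 3 (S/K), 6 (K/A), 12 (C/P).
There are 3 differences over 14 sites, so p = 3/14 = 0.214.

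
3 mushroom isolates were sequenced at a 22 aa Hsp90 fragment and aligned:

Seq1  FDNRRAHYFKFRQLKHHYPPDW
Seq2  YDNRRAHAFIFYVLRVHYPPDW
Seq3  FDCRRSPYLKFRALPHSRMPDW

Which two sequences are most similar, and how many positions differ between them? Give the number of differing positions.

Pairwise Hamming distances:
  Seq1 vs Seq2: 7
  Seq1 vs Seq3: 9
  Seq2 vs Seq3: 14
The smallest is 7, between Seq1 and Seq2.

7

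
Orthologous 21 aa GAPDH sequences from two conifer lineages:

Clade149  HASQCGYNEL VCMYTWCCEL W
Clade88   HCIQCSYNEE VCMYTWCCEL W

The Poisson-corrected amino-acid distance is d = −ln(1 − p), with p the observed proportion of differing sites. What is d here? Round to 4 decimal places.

0.2113

Differing sites — 2:A/C; 3:S/I; 6:G/S; 10:L/E.
p = 4/21 = 0.190476.
d = −ln(1 − 0.190476) = −ln(0.809524) = 0.2113.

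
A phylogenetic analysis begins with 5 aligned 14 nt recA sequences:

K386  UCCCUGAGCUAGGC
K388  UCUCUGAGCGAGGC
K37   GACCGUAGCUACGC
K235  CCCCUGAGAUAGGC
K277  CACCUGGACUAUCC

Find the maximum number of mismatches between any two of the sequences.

8

Pairwise Hamming distances:
  K386 vs K388: 2
  K386 vs K37: 5
  K386 vs K235: 2
  K386 vs K277: 6
  K388 vs K37: 7
  K388 vs K235: 4
  K388 vs K277: 8
  K37 vs K235: 6
  K37 vs K277: 7
  K235 vs K277: 6
The largest is 8, between K388 and K277.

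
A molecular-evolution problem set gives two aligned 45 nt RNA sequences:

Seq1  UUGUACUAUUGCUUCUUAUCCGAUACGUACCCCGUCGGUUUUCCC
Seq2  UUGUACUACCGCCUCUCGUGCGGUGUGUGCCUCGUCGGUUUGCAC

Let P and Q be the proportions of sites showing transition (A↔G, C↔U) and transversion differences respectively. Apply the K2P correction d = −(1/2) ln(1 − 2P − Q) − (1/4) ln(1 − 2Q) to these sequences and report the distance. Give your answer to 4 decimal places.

0.3936

The sequences differ at positions 9 (U/C, transition), 10 (U/C, transition), 13 (U/C, transition), 17 (U/C, transition), 18 (A/G, transition), 20 (C/G, transversion), 23 (A/G, transition), 25 (A/G, transition), 26 (C/U, transition), 29 (A/G, transition), 32 (C/U, transition), 42 (U/G, transversion), 44 (C/A, transversion).
Of the 13 differences, 10 transitions and 3 transversions over 45 sites: P = 10/45 = 0.222222, Q = 3/45 = 0.066667.
d = −0.5·ln(0.488889) − 0.25·ln(0.866666) = −0.5·(-0.715620) − 0.25·(-0.143102) = 0.3936.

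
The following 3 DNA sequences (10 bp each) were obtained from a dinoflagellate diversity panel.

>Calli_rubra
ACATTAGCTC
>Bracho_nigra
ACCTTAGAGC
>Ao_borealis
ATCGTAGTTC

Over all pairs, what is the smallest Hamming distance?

3

Pairwise Hamming distances:
  Calli_rubra vs Bracho_nigra: 3
  Calli_rubra vs Ao_borealis: 4
  Bracho_nigra vs Ao_borealis: 4
The smallest is 3, between Calli_rubra and Bracho_nigra.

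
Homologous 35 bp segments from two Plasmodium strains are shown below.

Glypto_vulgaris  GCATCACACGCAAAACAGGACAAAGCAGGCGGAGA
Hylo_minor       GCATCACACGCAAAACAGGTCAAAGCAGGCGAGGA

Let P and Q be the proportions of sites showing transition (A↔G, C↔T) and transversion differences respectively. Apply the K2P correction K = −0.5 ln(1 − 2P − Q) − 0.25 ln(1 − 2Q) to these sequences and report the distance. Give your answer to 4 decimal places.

0.0918

Mismatches occur at site 20 (A→T, transversion), site 32 (G→A, transition), site 33 (A→G, transition).
Of the 3 differences, 2 transitions and 1 transversion over 35 sites: P = 2/35 = 0.057143, Q = 1/35 = 0.028571.
d = −0.5·ln(0.857143) − 0.25·ln(0.942858) = −0.5·(-0.154151) − 0.25·(-0.058840) = 0.0918.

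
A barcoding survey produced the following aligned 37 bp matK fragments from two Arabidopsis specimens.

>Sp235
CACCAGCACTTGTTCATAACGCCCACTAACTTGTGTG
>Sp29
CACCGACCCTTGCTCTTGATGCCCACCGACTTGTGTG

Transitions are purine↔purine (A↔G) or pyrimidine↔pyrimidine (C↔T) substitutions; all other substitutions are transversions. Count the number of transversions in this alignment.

2

Differing sites — 5:A/G (Ti); 6:G/A (Ti); 8:A/C (Tv); 13:T/C (Ti); 16:A/T (Tv); 18:A/G (Ti); 20:C/T (Ti); 27:T/C (Ti); 28:A/G (Ti).
Of the 9 differences, 7 transitions and 2 transversions, so the answer is 2.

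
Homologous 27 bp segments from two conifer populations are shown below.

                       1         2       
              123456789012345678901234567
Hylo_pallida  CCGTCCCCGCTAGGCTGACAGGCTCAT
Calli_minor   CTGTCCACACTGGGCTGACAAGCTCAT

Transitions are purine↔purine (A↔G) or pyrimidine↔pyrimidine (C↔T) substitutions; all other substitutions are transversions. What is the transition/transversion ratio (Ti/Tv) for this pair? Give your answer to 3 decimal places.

Mismatches occur at site 2 (C↔T, transition), site 7 (C↔A, transversion), site 9 (G↔A, transition), site 12 (A↔G, transition), site 21 (G↔A, transition).
Of the 5 differences, 4 transitions and 1 transversion, so Ti/Tv = 4/1 = 4.000.

4.000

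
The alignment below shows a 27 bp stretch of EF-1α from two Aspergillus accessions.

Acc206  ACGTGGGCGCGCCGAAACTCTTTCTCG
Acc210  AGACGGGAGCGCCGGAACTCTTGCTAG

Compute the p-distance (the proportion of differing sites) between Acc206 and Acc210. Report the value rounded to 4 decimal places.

0.2593

Mismatches occur at site 2 (C→G), site 3 (G→A), site 4 (T→C), site 8 (C→A), site 15 (A→G), site 23 (T→G), site 26 (C→A).
There are 7 differences over 27 sites, so p = 7/27 = 0.2593.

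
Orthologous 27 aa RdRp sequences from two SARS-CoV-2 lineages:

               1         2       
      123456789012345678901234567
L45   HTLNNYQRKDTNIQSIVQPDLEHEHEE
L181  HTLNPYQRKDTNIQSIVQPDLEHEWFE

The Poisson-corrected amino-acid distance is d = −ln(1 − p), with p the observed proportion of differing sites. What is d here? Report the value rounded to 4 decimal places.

The sequences differ at positions 5 (N/P), 25 (H/W), 26 (E/F).
p = 3/27 = 0.111111.
d = −ln(1 − 0.111111) = −ln(0.888889) = 0.1178.

0.1178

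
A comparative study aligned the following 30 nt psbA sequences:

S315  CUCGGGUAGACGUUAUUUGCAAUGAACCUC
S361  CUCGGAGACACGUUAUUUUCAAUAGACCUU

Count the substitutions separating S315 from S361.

Differing sites — 6:G/A; 7:U/G; 9:G/C; 19:G/U; 24:G/A; 25:A/G; 30:C/U.
That gives 7 mismatches out of 30 aligned sites, so the Hamming distance is 7.

7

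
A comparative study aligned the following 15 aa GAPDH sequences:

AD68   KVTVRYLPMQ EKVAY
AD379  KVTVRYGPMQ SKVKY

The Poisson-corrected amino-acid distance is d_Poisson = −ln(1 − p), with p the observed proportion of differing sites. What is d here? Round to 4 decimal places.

0.2231

Mismatches occur at site 7 (L→G), site 11 (E→S), site 14 (A→K).
p = 3/15 = 0.200000.
d = −ln(1 − 0.200000) = −ln(0.800000) = 0.2231.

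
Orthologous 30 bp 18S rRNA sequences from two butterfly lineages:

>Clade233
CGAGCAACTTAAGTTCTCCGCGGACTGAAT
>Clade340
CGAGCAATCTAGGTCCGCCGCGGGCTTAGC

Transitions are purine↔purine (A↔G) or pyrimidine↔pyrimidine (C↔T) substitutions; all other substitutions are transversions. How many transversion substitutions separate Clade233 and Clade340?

The sequences differ at positions 8 (C/T, transition), 9 (T/C, transition), 12 (A/G, transition), 15 (T/C, transition), 17 (T/G, transversion), 24 (A/G, transition), 27 (G/T, transversion), 29 (A/G, transition), 30 (T/C, transition).
Of the 9 differences, 7 transitions and 2 transversions, so the answer is 2.

2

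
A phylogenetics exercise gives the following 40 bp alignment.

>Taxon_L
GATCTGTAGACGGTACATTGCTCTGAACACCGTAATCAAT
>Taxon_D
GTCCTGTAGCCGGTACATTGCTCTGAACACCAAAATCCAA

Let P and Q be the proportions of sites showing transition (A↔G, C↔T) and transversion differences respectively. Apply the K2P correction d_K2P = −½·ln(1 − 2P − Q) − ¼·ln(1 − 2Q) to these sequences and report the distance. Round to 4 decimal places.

0.1994

Differing sites — 2:A/T (Tv); 3:T/C (Ti); 10:A/C (Tv); 32:G/A (Ti); 33:T/A (Tv); 38:A/C (Tv); 40:T/A (Tv).
Of the 7 differences, 2 transitions and 5 transversions over 40 sites: P = 2/40 = 0.050000, Q = 5/40 = 0.125000.
d = −0.5·ln(0.775000) − 0.25·ln(0.750000) = −0.5·(-0.254892) − 0.25·(-0.287682) = 0.1994.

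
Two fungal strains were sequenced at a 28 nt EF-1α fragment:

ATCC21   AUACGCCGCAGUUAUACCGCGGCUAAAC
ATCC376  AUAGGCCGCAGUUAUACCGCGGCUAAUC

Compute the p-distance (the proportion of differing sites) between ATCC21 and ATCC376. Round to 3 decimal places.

0.071

The sequences differ at positions 4 (C/G), 27 (A/U).
There are 2 differences over 28 sites, so p = 2/28 = 0.071.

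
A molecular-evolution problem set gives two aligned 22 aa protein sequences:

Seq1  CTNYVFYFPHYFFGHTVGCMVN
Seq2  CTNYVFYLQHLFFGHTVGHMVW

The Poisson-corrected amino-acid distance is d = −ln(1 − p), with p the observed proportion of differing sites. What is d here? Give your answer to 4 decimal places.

0.2578

The sequences differ at positions 8 (F/L), 9 (P/Q), 11 (Y/L), 19 (C/H), 22 (N/W).
p = 5/22 = 0.227273.
d = −ln(1 − 0.227273) = −ln(0.772727) = 0.2578.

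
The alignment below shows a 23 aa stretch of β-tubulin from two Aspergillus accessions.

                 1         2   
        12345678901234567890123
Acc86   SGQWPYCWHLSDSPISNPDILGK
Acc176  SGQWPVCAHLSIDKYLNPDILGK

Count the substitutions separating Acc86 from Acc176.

The sequences differ at positions 6 (Y/V), 8 (W/A), 12 (D/I), 13 (S/D), 14 (P/K), 15 (I/Y), 16 (S/L).
That gives 7 mismatches out of 23 aligned sites, so the Hamming distance is 7.

7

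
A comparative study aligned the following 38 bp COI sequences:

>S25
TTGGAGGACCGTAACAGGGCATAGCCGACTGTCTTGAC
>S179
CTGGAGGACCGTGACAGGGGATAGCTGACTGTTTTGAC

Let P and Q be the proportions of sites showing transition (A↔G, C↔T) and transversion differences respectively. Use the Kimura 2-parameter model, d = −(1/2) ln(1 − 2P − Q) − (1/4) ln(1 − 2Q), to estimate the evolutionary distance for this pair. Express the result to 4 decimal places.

0.1487

Differing sites — 1:T/C (Ti); 13:A/G (Ti); 20:C/G (Tv); 26:C/T (Ti); 33:C/T (Ti).
Of the 5 differences, 4 transitions and 1 transversion over 38 sites: P = 4/38 = 0.105263, Q = 1/38 = 0.026316.
d = −0.5·ln(0.763158) − 0.25·ln(0.947368) = −0.5·(-0.270290) − 0.25·(-0.054068) = 0.1487.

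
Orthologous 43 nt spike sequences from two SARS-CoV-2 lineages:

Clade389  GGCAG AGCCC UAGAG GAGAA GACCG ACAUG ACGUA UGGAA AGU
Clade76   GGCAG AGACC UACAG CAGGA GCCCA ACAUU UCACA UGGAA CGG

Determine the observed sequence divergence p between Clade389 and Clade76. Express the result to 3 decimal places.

0.279

The sequences differ at positions 8 (C/A), 13 (G/C), 16 (G/C), 19 (A/G), 22 (A/C), 25 (G/A), 30 (G/U), 31 (A/U), 33 (G/A), 34 (U/C), 41 (A/C), 43 (U/G).
There are 12 differences over 43 sites, so p = 12/43 = 0.279.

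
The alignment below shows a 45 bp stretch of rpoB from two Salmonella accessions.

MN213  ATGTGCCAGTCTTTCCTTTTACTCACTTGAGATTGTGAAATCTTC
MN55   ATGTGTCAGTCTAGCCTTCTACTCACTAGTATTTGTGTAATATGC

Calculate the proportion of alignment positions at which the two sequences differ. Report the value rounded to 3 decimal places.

The sequences differ at positions 6 (C/T), 13 (T/A), 14 (T/G), 19 (T/C), 28 (T/A), 30 (A/T), 31 (G/A), 32 (A/T), 38 (A/T), 42 (C/A), 44 (T/G).
There are 11 differences over 45 sites, so p = 11/45 = 0.244.

0.244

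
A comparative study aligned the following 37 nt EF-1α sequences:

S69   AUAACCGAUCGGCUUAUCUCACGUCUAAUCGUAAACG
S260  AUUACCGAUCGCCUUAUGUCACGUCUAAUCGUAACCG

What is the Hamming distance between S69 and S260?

Differing sites — 3:A/U; 12:G/C; 18:C/G; 35:A/C.
That gives 4 mismatches out of 37 aligned sites, so the Hamming distance is 4.

4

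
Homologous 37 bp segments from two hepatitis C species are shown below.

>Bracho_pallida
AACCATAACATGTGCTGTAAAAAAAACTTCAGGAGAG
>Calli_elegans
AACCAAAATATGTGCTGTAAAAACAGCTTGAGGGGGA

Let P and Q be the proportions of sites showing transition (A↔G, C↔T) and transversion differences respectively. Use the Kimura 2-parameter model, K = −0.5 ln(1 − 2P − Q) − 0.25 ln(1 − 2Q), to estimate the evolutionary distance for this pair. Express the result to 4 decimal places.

Mismatches occur at site 6 (T↔A, transversion), site 9 (C↔T, transition), site 24 (A↔C, transversion), site 26 (A↔G, transition), site 30 (C↔G, transversion), site 34 (A↔G, transition), site 36 (A↔G, transition), site 37 (G↔A, transition).
Of the 8 differences, 5 transitions and 3 transversions over 37 sites: P = 5/37 = 0.135135, Q = 3/37 = 0.081081.
d = −0.5·ln(0.648649) − 0.25·ln(0.837838) = −0.5·(-0.432864) − 0.25·(-0.176931) = 0.2607.

0.2607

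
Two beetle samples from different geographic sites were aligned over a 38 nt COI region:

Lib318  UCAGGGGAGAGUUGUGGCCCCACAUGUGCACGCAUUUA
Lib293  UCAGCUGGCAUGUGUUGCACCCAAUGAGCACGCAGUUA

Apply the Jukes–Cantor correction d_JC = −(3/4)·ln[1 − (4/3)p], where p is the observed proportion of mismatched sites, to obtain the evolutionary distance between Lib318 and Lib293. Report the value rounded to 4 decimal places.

Mismatches occur at site 5 (G↔C), site 6 (G↔U), site 8 (A↔G), site 9 (G↔C), site 11 (G↔U), site 12 (U↔G), site 16 (G↔U), site 19 (C↔A), site 22 (A↔C), site 23 (C↔A), site 27 (U↔A), site 35 (U↔G).
p = 12/38 = 0.315789.
d = −0.75 · ln(1 − (4/3)·0.315789) = −0.75 · ln(0.578948) = −0.75 · (-0.546543) = 0.4099.

0.4099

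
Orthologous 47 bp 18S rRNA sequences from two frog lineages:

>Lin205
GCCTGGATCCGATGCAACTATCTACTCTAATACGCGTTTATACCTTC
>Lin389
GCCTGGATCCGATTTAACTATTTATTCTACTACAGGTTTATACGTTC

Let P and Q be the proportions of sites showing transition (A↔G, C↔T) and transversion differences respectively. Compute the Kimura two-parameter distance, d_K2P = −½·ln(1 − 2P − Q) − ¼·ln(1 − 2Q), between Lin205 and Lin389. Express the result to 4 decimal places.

0.1940

Differing sites — 14:G/T (Tv); 15:C/T (Ti); 22:C/T (Ti); 25:C/T (Ti); 30:A/C (Tv); 34:G/A (Ti); 35:C/G (Tv); 44:C/G (Tv).
Of the 8 differences, 4 transitions and 4 transversions over 47 sites: P = 4/47 = 0.085106, Q = 4/47 = 0.085106.
d = −0.5·ln(0.744682) − 0.25·ln(0.829788) = −0.5·(-0.294798) − 0.25·(-0.186585) = 0.1940.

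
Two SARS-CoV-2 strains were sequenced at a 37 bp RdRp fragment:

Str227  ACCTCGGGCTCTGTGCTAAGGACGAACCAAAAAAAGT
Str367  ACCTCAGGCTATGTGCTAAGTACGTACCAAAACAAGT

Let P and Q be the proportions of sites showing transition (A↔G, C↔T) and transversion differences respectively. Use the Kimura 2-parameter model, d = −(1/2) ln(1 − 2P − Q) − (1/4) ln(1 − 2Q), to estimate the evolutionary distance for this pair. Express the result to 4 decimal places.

0.1494

Differing sites — 6:G/A (Ti); 11:C/A (Tv); 21:G/T (Tv); 25:A/T (Tv); 33:A/C (Tv).
Of the 5 differences, 1 transition and 4 transversions over 37 sites: P = 1/37 = 0.027027, Q = 4/37 = 0.108108.
d = −0.5·ln(0.837838) − 0.25·ln(0.783784) = −0.5·(-0.176931) − 0.25·(-0.243622) = 0.1494.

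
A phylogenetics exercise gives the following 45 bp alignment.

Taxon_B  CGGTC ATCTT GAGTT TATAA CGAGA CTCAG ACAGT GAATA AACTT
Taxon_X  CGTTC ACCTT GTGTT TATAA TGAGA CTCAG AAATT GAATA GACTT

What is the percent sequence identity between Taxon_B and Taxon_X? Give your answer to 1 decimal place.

84.4%

Differing sites — 3:G/T; 7:T/C; 12:A/T; 21:C/T; 32:C/A; 34:G/T; 41:A/G.
38 of the 45 sites match, so the percent identity is 38/45 × 100 = 84.4%.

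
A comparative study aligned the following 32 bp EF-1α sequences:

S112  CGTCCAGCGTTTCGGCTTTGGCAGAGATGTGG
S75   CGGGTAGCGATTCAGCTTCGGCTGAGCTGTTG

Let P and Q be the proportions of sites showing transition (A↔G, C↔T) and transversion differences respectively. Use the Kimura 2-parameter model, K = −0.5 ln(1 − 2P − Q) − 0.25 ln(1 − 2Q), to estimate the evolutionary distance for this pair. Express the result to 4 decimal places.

Mismatches occur at site 3 (T↔G, transversion), site 4 (C↔G, transversion), site 5 (C↔T, transition), site 10 (T↔A, transversion), site 14 (G↔A, transition), site 19 (T↔C, transition), site 23 (A↔T, transversion), site 27 (A↔C, transversion), site 31 (G↔T, transversion).
Of the 9 differences, 3 transitions and 6 transversions over 32 sites: P = 3/32 = 0.093750, Q = 6/32 = 0.187500.
d = −0.5·ln(0.625000) − 0.25·ln(0.625000) = −0.5·(-0.470004) − 0.25·(-0.470004) = 0.3525.

0.3525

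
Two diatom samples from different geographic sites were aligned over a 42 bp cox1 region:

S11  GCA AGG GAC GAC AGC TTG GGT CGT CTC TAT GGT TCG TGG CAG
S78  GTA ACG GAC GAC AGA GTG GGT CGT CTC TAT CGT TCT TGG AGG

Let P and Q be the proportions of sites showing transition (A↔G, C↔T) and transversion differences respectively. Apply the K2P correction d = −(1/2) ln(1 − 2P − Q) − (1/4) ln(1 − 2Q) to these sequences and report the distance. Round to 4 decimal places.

0.2201

The sequences differ at positions 2 (C/T, transition), 5 (G/C, transversion), 15 (C/A, transversion), 16 (T/G, transversion), 31 (G/C, transversion), 36 (G/T, transversion), 40 (C/A, transversion), 41 (A/G, transition).
Of the 8 differences, 2 transitions and 6 transversions over 42 sites: P = 2/42 = 0.047619, Q = 6/42 = 0.142857.
d = −0.5·ln(0.761905) − 0.25·ln(0.714286) = −0.5·(-0.271933) − 0.25·(-0.336472) = 0.2201.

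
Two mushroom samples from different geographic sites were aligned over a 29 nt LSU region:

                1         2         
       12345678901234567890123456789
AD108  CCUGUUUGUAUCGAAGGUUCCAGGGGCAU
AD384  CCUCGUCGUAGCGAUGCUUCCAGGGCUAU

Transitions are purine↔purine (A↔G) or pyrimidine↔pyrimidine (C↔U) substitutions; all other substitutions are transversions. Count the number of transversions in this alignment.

Differing sites — 4:G/C (Tv); 5:U/G (Tv); 7:U/C (Ti); 11:U/G (Tv); 15:A/U (Tv); 17:G/C (Tv); 26:G/C (Tv); 27:C/U (Ti).
Of the 8 differences, 2 transitions and 6 transversions, so the answer is 6.

6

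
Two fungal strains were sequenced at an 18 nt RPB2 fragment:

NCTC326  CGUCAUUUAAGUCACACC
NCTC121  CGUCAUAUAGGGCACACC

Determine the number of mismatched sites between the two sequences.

3

Differing sites — 7:U/A; 10:A/G; 12:U/G.
That gives 3 mismatches out of 18 aligned sites, so the Hamming distance is 3.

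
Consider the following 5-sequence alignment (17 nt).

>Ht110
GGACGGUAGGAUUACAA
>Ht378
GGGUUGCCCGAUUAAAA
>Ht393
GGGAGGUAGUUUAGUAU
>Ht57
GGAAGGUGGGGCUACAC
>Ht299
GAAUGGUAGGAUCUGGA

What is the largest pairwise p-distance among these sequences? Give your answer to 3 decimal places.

0.647

Pairwise Hamming distances:
  Ht110 vs Ht378: 7
  Ht110 vs Ht393: 8
  Ht110 vs Ht57: 5
  Ht110 vs Ht299: 6
  Ht378 vs Ht393: 11
  Ht378 vs Ht57: 10
  Ht378 vs Ht299: 10
  Ht393 vs Ht57: 9
  Ht393 vs Ht299: 10
  Ht57 vs Ht299: 10
The largest is 11 mismatches, between Ht378 and Ht393; p = 11/17 = 0.647.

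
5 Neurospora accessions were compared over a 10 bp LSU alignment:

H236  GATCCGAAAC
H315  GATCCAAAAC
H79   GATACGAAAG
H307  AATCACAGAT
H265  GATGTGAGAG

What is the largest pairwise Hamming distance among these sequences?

6

Pairwise Hamming distances:
  H236 vs H315: 1
  H236 vs H79: 2
  H236 vs H307: 5
  H236 vs H265: 4
  H315 vs H79: 3
  H315 vs H307: 5
  H315 vs H265: 5
  H79 vs H307: 6
  H79 vs H265: 3
  H307 vs H265: 5
The largest is 6, between H79 and H307.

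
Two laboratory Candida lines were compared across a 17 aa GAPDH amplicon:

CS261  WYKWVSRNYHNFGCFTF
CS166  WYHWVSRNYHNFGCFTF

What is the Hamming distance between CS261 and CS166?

1

Differing sites — 3:K/H.
That gives 1 mismatch out of 17 aligned sites, so the Hamming distance is 1.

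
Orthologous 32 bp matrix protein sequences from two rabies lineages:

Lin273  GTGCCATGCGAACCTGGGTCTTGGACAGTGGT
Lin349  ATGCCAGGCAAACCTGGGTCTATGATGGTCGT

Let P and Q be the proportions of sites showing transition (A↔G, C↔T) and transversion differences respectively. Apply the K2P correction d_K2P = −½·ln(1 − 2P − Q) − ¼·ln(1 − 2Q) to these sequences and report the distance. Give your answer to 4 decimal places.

The sequences differ at positions 1 (G/A, transition), 7 (T/G, transversion), 10 (G/A, transition), 22 (T/A, transversion), 23 (G/T, transversion), 26 (C/T, transition), 27 (A/G, transition), 30 (G/C, transversion).
Of the 8 differences, 4 transitions and 4 transversions over 32 sites: P = 4/32 = 0.125000, Q = 4/32 = 0.125000.
d = −0.5·ln(0.625000) − 0.25·ln(0.750000) = −0.5·(-0.470004) − 0.25·(-0.287682) = 0.3069.

0.3069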